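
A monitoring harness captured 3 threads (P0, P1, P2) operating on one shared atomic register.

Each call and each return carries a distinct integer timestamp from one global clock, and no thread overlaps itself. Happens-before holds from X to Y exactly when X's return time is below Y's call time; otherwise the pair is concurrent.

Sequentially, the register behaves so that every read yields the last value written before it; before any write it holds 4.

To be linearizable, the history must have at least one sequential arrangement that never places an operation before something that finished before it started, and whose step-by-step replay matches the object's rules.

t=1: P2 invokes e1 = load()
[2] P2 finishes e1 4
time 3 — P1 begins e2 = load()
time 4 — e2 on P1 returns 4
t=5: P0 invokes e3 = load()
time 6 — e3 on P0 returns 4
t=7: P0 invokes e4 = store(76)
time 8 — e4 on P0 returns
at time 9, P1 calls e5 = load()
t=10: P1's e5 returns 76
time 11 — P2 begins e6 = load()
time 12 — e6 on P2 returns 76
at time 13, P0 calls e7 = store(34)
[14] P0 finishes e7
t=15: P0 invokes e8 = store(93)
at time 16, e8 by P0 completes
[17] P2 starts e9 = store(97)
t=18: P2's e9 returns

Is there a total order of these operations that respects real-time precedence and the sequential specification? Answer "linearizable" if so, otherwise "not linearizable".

linearizable

a witness: e1, e2, e3, e4, e5, e6, e7, e8, e9
1. e1 load() → 4, leaving value 4
2. e2 load() → 4, leaving value 4
3. e3 load() → 4, leaving value 4
4. e4 store(76), leaving value 76
5. e5 load() → 76, leaving value 76
6. e6 load() → 76, leaving value 76
7. e7 store(34), leaving value 34
8. e8 store(93), leaving value 93
9. e9 store(97), leaving value 97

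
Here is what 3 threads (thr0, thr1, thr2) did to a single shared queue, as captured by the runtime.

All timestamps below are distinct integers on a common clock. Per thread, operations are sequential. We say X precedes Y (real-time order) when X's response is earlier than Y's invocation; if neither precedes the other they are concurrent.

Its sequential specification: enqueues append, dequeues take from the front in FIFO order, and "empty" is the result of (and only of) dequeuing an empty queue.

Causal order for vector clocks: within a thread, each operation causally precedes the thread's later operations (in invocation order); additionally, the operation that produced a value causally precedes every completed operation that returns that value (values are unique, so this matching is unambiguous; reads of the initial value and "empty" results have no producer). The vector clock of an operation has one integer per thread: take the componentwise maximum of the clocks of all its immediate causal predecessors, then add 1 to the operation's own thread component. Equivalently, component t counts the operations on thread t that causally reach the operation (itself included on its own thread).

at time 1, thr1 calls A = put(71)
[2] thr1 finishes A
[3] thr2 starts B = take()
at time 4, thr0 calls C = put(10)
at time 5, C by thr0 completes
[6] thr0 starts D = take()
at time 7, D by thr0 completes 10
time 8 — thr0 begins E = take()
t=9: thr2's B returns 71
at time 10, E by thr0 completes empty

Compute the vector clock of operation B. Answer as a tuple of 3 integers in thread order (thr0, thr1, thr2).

(0, 1, 1)

VC(A, invoked at 1): no causal predecessors; +1 on thr1 → (0, 1, 0)
VC(C, invoked at 4): no causal predecessors; +1 on thr0 → (1, 0, 0)
B (invocation 3): componentwise max over VC(A)=(0, 1, 0), +1 at thr2, giving (0, 1, 1)
D (invocation 6): componentwise max over VC(C)=(1, 0, 0), +1 at thr0, giving (2, 0, 0)
E (invocation 8): componentwise max over VC(D)=(2, 0, 0), +1 at thr0, giving (3, 0, 0)
target: VC(B) = (0, 1, 1)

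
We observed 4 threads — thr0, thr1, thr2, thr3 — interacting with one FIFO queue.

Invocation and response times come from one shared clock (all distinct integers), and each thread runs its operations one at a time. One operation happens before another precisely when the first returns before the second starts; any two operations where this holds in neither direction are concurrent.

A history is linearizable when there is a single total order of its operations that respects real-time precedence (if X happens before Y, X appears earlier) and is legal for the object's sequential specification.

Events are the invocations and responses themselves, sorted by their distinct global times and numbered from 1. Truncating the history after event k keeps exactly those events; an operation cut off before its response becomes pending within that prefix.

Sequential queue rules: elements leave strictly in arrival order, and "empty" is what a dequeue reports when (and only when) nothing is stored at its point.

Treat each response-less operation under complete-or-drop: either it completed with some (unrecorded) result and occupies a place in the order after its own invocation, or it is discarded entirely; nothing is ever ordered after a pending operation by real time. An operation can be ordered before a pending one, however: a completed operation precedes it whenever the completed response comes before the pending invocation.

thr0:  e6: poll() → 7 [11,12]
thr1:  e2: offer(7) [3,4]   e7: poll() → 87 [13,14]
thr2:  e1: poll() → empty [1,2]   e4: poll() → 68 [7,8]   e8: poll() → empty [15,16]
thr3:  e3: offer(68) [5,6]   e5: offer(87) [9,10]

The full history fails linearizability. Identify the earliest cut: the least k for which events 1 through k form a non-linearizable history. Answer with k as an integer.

8

one valid order for events 1..7 is e1, e2, e3:
1. e1 poll() → empty, leaving queue <>
2. e2 offer(7), leaving queue <7>
3. e3 offer(68), leaving queue <7,68>
at event 8 (e4's time-8 response) nothing linearizes any more
sample order e1, e2, e3, e4 stalls at step 4 — e4 poll() → 68 has no legal effect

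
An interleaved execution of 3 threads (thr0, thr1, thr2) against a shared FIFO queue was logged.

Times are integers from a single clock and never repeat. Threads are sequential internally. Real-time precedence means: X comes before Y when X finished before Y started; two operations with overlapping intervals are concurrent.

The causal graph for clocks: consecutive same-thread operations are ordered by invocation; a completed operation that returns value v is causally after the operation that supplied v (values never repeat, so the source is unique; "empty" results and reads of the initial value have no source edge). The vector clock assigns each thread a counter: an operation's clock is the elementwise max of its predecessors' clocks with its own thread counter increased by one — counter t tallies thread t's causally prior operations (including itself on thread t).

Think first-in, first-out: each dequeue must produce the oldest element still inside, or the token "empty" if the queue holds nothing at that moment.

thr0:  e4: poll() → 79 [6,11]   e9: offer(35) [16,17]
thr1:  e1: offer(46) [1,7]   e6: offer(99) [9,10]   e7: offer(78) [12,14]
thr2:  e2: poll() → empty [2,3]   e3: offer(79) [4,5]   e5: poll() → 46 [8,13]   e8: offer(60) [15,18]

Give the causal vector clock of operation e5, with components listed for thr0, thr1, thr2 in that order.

e2, invoked 2, has no incoming edges; only thr2's bump applies → (0, 0, 1)
e1, invoked 1, has no incoming edges; only thr1's bump applies → (0, 1, 0)
merge at e3 (invoked 4): VC(e2)=(0, 0, 1), own-thread bump on thr2 → (0, 0, 2)
merge at e6 (invoked 9): VC(e1)=(0, 1, 0), own-thread bump on thr1 → (0, 2, 0)
merge at e7 (invoked 12): VC(e6)=(0, 2, 0), own-thread bump on thr1 → (0, 3, 0)
merge at e4 (invoked 6): VC(e3)=(0, 0, 2), own-thread bump on thr0 → (1, 0, 2)
merge at e5 (invoked 8): VC(e1)=(0, 1, 0), VC(e3)=(0, 0, 2), own-thread bump on thr2 → (0, 1, 3)
merge at e9 (invoked 16): VC(e4)=(1, 0, 2), own-thread bump on thr0 → (2, 0, 2)
merge at e8 (invoked 15): VC(e5)=(0, 1, 3), own-thread bump on thr2 → (0, 1, 4)
target: VC(e5) = (0, 1, 3)

(0, 1, 3)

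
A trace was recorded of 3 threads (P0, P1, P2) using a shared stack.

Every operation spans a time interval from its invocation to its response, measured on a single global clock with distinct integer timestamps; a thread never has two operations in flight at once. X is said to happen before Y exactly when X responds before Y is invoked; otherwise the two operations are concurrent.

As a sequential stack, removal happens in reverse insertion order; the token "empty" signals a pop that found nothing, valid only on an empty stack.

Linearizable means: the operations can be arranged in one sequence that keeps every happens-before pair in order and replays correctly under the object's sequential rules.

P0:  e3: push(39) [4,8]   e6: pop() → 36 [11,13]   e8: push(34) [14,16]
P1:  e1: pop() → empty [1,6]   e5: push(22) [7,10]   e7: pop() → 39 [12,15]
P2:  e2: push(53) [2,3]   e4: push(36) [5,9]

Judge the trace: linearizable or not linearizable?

one valid linearization: e1, e2, e5, e3, e4, e6, e7, e8
1. e1 pop() → empty, leaving stack <>
2. e2 push(53), leaving stack <53>
3. e5 push(22), leaving stack <53,22>
4. e3 push(39), leaving stack <53,22,39>
5. e4 push(36), leaving stack <53,22,39,36>
6. e6 pop() → 36, leaving stack <53,22,39>
7. e7 pop() → 39, leaving stack <53,22>
8. e8 push(34), leaving stack <53,22,34>

linearizable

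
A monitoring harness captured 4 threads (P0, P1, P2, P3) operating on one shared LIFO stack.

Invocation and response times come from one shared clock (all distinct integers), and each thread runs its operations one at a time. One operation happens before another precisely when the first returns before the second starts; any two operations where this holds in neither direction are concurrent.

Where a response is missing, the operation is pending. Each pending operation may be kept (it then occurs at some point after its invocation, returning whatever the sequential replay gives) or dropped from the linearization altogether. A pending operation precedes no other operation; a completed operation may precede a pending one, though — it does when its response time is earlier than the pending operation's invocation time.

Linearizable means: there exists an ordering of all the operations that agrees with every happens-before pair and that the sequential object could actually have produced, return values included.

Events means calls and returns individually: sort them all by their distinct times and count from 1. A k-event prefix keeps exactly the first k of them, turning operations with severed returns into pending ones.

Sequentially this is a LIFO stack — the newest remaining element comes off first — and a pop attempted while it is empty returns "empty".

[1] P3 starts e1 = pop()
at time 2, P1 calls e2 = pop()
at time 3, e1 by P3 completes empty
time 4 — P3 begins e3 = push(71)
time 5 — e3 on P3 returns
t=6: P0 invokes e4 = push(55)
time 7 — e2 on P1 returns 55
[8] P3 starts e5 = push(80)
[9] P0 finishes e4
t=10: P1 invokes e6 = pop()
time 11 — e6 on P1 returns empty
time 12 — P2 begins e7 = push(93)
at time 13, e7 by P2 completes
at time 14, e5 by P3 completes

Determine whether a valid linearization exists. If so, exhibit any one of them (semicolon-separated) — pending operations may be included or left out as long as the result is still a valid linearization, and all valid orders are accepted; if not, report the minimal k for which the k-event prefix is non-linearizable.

cut after 10 events: linearizable; cut after 11 events (e6 responds, time 11): not linearizable
no legal order exists: 4 real-time-consistent candidates over 5 completed LIFO stack operations, all rejected
every completion of the 1 pending operation (e5) was checked; none linearizes
one such order, e1, e2, e3, e4, e6 (pending dropped), breaks at step 2 where e2 pop() → 55 is illegal
one such order, e1, e3, e2, e4, e6 (pending dropped), breaks at step 3 where e2 pop() → 55 is illegal

not linearizable — minimal violating prefix: 11 events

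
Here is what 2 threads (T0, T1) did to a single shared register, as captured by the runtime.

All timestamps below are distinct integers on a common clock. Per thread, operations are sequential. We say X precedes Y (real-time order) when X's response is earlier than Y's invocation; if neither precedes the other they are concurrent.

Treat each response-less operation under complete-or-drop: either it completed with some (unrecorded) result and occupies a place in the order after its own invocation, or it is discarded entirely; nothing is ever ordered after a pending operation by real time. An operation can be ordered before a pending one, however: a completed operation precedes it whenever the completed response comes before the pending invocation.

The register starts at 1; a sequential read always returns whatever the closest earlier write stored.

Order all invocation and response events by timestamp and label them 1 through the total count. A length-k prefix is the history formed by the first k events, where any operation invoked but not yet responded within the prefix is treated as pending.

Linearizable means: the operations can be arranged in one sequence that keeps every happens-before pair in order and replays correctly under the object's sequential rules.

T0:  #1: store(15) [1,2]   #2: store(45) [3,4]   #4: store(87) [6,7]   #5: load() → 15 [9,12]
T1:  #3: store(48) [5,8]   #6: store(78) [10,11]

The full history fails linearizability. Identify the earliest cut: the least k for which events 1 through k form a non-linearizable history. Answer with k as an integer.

one valid order for events 1..11 is #1, #2, #3, #4, #5, #6:
after step 1 (#1 store(15)): value 15
after step 2 (#2 store(45)): value 45
after step 3 (#3 store(48)): value 48
after step 4 (#4 store(87)): value 87
after step 5 (#5 load() (pending, included)): value 87
after step 6 (#6 store(78)): value 78
once event 12 joins (#5's response, time 12), exhaustive search finds no witness
sample order #1, #2, #3, #4, #5, #6 stalls at step 5 — #5 load() → 15 has no legal effect
sample order #1, #2, #3, #4, #6, #5 stalls at step 6 — #5 load() → 15 has no legal effect

12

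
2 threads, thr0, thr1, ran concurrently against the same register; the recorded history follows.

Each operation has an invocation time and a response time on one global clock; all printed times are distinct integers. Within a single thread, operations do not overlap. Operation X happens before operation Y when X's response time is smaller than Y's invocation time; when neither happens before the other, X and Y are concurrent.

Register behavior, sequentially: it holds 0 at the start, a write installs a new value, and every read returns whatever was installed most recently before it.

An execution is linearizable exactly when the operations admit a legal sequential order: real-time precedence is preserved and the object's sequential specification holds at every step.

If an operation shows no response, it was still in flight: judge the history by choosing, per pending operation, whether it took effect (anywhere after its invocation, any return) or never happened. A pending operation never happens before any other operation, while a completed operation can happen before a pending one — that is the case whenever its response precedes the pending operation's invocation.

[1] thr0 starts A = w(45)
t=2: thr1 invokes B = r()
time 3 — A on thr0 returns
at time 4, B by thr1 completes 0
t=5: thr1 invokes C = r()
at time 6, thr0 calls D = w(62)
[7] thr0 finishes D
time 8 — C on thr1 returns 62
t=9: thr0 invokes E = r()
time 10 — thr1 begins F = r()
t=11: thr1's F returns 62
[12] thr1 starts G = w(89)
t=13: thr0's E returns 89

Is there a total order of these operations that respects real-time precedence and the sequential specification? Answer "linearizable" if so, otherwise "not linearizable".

one valid linearization: B, A, D, C, F, G, E
after step 1 (B r() → 0): value 0
after step 2 (A w(45)): value 45
after step 3 (D w(62)): value 62
after step 4 (C r() → 62): value 62
after step 5 (F r() → 62): value 62
after step 6 (G w(89) (pending, included)): value 89
after step 7 (E r() → 89): value 89

linearizable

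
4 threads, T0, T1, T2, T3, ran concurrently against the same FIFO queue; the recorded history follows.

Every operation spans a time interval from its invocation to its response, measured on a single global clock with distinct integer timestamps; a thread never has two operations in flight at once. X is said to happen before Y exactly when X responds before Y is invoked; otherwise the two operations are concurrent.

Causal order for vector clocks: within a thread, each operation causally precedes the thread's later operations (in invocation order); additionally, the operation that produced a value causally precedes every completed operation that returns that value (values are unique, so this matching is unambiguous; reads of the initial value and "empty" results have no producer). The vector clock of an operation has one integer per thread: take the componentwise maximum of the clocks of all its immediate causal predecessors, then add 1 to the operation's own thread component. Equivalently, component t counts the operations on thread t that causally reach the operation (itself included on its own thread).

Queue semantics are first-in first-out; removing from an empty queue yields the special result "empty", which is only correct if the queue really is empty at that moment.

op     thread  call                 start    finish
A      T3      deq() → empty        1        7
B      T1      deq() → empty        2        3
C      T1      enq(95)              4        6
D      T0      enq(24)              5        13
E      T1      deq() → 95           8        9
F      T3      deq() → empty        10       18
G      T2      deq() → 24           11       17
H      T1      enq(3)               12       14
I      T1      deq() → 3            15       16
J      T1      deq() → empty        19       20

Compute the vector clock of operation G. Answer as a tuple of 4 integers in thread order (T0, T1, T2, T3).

(1, 0, 1, 0)

no predecessors for A (invoked 1): T3 increments from zero → (0, 0, 0, 1)
no predecessors for B (invoked 2): T1 increments from zero → (0, 1, 0, 0)
no predecessors for D (invoked 5): T0 increments from zero → (1, 0, 0, 0)
F (invocation 10): componentwise max over VC(A)=(0, 0, 0, 1), +1 at T3, giving (0, 0, 0, 2)
C (invocation 4): componentwise max over VC(B)=(0, 1, 0, 0), +1 at T1, giving (0, 2, 0, 0)
G (invocation 11): componentwise max over VC(D)=(1, 0, 0, 0), +1 at T2, giving (1, 0, 1, 0)
E (invocation 8): componentwise max over VC(C)=(0, 2, 0, 0), +1 at T1, giving (0, 3, 0, 0)
H (invocation 12): componentwise max over VC(E)=(0, 3, 0, 0), +1 at T1, giving (0, 4, 0, 0)
I (invocation 15): componentwise max over VC(H)=(0, 4, 0, 0), +1 at T1, giving (0, 5, 0, 0)
J (invocation 19): componentwise max over VC(I)=(0, 5, 0, 0), +1 at T1, giving (0, 6, 0, 0)
target: VC(G) = (1, 0, 1, 0)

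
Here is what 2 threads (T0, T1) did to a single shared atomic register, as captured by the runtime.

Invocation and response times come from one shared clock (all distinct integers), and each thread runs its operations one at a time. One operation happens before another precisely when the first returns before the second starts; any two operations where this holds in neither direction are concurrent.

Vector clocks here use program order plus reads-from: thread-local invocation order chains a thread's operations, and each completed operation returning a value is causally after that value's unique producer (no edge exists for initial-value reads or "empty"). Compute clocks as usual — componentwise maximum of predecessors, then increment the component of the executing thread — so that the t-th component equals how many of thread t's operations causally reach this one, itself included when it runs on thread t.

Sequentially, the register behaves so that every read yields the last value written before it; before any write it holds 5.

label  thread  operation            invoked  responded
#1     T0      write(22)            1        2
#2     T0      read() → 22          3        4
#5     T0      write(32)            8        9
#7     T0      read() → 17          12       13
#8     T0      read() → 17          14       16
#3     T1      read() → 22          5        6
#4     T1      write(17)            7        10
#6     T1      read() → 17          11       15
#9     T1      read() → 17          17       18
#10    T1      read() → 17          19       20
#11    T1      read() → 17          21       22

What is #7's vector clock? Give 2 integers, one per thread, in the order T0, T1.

(4, 2)

no predecessors for #1 (invoked 1): T0 increments from zero → (1, 0)
#3, invoked 5, takes VC(#1)=(1, 0) under max, adds 1 for T1 → (1, 1)
#2, invoked 3, takes VC(#1)=(1, 0) under max, adds 1 for T0 → (2, 0)
#4, invoked 7, takes VC(#3)=(1, 1) under max, adds 1 for T1 → (1, 2)
#5, invoked 8, takes VC(#2)=(2, 0) under max, adds 1 for T0 → (3, 0)
#6, invoked 11, takes VC(#4)=(1, 2) under max, adds 1 for T1 → (1, 3)
#9, invoked 17, takes VC(#4)=(1, 2), VC(#6)=(1, 3) under max, adds 1 for T1 → (1, 4)
#10, invoked 19, takes VC(#4)=(1, 2), VC(#9)=(1, 4) under max, adds 1 for T1 → (1, 5)
#7, invoked 12, takes VC(#4)=(1, 2), VC(#5)=(3, 0) under max, adds 1 for T0 → (4, 2)
#11, invoked 21, takes VC(#4)=(1, 2), VC(#10)=(1, 5) under max, adds 1 for T1 → (1, 6)
#8, invoked 14, takes VC(#4)=(1, 2), VC(#7)=(4, 2) under max, adds 1 for T0 → (5, 2)
target: VC(#7) = (4, 2)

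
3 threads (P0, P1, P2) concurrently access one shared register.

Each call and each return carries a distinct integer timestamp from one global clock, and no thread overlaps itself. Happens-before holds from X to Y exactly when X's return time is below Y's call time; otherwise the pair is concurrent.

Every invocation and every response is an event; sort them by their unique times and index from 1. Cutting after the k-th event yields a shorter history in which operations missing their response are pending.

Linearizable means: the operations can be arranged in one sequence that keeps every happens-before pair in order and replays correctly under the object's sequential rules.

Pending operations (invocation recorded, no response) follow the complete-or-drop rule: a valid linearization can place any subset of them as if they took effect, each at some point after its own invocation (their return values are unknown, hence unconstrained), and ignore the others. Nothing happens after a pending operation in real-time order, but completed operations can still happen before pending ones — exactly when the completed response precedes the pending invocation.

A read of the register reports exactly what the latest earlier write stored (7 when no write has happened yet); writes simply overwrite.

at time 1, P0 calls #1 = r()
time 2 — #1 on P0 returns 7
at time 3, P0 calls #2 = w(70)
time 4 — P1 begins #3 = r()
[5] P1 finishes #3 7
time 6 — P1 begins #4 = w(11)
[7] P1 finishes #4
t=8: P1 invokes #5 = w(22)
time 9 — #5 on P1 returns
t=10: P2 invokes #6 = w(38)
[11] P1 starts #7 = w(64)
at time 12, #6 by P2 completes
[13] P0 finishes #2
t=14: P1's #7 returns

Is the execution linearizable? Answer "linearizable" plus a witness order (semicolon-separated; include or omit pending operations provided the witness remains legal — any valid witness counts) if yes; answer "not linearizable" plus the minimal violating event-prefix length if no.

1. #1 r() → 7, leaving value 7
2. #3 r() → 7, leaving value 7
3. #2 w(70), leaving value 70
4. #4 w(11), leaving value 11
5. #5 w(22), leaving value 22
6. #6 w(38), leaving value 38
7. #7 w(64), leaving value 64

linearizable — witness: #1; #3; #2; #4; #5; #6; #7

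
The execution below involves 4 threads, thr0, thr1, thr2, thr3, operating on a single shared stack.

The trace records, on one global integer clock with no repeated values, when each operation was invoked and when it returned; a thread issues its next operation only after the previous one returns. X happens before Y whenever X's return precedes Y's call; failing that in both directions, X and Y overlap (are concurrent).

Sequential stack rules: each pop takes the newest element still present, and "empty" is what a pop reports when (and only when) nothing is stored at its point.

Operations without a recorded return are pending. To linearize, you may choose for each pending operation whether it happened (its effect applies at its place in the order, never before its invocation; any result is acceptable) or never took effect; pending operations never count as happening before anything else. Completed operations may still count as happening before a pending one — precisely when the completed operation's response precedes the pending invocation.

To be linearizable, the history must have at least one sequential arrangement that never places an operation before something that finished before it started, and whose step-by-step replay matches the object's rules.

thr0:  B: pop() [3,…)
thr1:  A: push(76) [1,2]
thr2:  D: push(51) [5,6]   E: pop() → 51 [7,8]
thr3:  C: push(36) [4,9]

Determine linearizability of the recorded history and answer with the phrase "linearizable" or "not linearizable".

witness order: A, B, C, D, E
after step 1 (A push(76)): stack <76>
after step 2 (B pop() (pending, included)): stack <>
after step 3 (C push(36)): stack <36>
after step 4 (D push(51)): stack <36,51>
after step 5 (E pop() → 51): stack <36>

linearizable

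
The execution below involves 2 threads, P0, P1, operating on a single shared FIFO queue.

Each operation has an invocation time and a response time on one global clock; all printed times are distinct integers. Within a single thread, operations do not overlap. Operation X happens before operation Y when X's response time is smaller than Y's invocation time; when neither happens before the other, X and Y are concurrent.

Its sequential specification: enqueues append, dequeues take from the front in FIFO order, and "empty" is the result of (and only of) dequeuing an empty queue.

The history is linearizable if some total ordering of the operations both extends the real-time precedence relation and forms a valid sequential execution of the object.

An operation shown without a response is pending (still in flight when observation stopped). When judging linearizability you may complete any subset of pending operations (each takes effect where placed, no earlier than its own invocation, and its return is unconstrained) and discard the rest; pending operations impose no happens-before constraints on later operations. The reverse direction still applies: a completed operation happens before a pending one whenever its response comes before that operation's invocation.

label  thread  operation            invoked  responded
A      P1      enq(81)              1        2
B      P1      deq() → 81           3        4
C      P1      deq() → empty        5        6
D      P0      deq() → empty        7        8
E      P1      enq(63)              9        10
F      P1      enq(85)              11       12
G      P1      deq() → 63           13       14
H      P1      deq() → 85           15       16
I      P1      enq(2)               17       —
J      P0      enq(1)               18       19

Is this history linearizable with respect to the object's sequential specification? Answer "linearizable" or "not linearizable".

witness order: A, B, C, D, E, F, G, H, I, J
step 1: A enq(81) — queue <81>
step 2: B deq() → 81 — queue <>
step 3: C deq() → empty — queue <>
step 4: D deq() → empty — queue <>
step 5: E enq(63) — queue <63>
step 6: F enq(85) — queue <63,85>
step 7: G deq() → 63 — queue <85>
step 8: H deq() → 85 — queue <>
step 9: I enq(2) (pending, included) — queue <2>
step 10: J enq(1) — queue <2,1>

linearizable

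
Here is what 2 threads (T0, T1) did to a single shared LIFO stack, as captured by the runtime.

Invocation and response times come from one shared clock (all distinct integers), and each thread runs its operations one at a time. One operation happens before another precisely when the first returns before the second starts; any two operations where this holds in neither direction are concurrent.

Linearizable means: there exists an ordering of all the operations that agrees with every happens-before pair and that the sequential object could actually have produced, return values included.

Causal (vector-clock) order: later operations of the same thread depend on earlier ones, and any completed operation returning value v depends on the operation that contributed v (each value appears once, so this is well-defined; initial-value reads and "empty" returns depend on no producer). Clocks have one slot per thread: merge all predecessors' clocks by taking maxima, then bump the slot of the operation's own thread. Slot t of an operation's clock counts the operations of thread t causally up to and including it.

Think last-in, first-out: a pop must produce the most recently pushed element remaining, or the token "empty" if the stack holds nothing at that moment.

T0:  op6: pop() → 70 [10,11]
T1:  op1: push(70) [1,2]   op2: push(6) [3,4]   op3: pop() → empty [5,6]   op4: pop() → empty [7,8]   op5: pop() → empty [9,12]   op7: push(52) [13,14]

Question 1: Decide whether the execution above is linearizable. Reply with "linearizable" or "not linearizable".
prefix check: 1..5 passes, 1..6 fails once op3's time-6 response joins
the sole real-time-consistent order of 3 completed operations fails the LIFO stack replay
for example op1, op2, op3 fails at step 3: op3 pop() → empty is not legal there

not linearizable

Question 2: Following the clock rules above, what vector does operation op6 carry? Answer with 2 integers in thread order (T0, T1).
Answer: (1, 1)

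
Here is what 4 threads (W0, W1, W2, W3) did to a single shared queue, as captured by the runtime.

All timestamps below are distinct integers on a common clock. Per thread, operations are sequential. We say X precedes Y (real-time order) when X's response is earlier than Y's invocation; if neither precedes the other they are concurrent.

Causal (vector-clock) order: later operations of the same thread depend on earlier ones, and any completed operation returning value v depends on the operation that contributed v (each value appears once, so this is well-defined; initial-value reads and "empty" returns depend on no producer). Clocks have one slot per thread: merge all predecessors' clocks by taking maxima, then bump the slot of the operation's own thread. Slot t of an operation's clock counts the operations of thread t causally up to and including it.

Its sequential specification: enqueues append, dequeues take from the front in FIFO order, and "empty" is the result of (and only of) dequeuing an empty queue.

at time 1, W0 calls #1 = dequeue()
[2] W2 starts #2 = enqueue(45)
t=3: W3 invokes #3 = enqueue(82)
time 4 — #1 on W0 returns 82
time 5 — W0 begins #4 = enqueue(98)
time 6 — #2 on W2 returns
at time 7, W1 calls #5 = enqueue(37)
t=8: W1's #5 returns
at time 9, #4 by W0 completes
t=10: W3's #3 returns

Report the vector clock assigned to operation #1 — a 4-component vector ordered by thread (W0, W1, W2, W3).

root op #3, invoked 3: fresh clock plus W3's own tick → (0, 0, 0, 1)
root op #2, invoked 2: fresh clock plus W2's own tick → (0, 0, 1, 0)
root op #5, invoked 7: fresh clock plus W1's own tick → (0, 1, 0, 0)
invoked at 1, #1 merges VC(#3)=(0, 0, 0, 1) and bumps W0's slot → (1, 0, 0, 1)
invoked at 5, #4 merges VC(#1)=(1, 0, 0, 1) and bumps W0's slot → (2, 0, 0, 1)
target: VC(#1) = (1, 0, 0, 1)

(1, 0, 0, 1)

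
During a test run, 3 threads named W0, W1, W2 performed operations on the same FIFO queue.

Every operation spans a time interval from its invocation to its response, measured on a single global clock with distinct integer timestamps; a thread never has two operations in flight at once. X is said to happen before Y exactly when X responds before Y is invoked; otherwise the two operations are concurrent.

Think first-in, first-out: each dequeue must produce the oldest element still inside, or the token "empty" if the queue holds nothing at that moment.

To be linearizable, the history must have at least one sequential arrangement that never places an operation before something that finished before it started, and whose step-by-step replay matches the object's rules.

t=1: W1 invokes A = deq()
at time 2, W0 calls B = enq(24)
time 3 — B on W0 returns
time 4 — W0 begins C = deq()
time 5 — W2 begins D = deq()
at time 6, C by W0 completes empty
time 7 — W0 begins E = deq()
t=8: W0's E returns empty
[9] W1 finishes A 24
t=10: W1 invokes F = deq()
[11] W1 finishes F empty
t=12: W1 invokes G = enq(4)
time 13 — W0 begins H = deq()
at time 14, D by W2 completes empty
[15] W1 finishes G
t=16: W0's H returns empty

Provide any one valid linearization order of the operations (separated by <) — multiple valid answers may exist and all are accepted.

after step 1 (B enq(24)): queue <24>
after step 2 (A deq() → 24): queue <>
after step 3 (C deq() → empty): queue <>
after step 4 (D deq() → empty): queue <>
after step 5 (E deq() → empty): queue <>
after step 6 (F deq() → empty): queue <>
after step 7 (H deq() → empty): queue <>
after step 8 (G enq(4)): queue <4>

B < A < C < D < E < F < H < G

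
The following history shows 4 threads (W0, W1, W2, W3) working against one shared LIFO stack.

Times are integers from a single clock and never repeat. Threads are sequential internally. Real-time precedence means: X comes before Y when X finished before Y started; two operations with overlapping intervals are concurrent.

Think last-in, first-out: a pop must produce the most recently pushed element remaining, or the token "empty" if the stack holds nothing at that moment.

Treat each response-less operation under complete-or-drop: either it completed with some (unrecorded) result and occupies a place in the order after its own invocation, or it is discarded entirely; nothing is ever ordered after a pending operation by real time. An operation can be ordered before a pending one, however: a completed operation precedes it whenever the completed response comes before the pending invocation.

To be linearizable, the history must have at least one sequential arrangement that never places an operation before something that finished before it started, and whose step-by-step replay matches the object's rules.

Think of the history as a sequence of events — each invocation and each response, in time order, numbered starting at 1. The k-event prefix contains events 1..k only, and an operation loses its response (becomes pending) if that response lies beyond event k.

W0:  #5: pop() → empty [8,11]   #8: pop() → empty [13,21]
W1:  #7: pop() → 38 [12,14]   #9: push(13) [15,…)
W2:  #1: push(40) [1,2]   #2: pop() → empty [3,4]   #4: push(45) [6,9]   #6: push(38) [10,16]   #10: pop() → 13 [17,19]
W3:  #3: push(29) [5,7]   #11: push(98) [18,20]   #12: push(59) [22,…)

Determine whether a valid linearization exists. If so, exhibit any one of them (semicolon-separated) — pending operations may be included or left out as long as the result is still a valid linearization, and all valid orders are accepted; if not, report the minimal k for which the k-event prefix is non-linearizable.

events 1..3 are fine; event 4 — the response of #2 at time 4 — makes the prefix non-linearizable
the sole real-time-consistent order of 2 completed operations fails the LIFO stack replay
take #1, #2: step 2 already fails, because #2 pop() → empty cannot occur there

not linearizable — minimal violating prefix: 4 events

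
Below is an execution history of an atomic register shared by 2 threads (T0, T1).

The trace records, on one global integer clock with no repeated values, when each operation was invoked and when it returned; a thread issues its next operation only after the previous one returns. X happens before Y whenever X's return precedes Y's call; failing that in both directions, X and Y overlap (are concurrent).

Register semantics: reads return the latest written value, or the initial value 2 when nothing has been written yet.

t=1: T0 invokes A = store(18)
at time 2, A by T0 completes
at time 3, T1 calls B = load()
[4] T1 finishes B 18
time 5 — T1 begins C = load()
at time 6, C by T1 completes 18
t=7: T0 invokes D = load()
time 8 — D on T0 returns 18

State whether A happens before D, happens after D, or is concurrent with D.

A spans [1,2], D spans [7,8]
resp(A)=2 < inv(D)=7

before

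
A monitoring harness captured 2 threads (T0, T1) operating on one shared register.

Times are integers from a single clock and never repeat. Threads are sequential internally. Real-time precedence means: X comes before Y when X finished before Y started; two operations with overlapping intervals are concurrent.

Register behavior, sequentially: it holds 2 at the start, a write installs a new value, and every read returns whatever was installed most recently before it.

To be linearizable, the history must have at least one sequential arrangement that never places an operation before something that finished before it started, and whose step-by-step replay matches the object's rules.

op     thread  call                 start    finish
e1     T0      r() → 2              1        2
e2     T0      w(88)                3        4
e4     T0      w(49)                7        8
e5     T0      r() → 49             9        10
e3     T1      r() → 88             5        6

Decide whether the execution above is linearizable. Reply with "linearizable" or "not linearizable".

linearizable

a witness: e1, e2, e3, e4, e5
after step 1 (e1 r() → 2): value 2
after step 2 (e2 w(88)): value 88
after step 3 (e3 r() → 88): value 88
after step 4 (e4 w(49)): value 49
after step 5 (e5 r() → 49): value 49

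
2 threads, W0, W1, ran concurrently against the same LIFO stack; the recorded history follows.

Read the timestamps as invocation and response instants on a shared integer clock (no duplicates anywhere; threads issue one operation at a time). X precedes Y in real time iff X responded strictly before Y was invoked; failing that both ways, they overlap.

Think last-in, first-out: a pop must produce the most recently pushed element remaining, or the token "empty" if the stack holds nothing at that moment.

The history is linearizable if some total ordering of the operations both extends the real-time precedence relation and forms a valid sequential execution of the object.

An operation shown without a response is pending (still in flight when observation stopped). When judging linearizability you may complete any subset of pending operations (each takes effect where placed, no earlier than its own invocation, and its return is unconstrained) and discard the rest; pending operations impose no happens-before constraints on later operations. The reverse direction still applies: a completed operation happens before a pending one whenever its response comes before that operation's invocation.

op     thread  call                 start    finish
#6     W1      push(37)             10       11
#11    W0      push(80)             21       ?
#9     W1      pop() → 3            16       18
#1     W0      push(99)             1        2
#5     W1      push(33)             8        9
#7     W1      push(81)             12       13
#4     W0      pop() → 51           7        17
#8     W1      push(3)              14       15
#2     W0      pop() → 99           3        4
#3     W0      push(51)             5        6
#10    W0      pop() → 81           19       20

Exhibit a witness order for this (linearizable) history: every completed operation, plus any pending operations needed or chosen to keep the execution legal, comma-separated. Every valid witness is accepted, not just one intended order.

#1, #2, #3, #4, #5, #6, #7, #8, #9, #10

1. #1 push(99), leaving stack <99>
2. #2 pop() → 99, leaving stack <>
3. #3 push(51), leaving stack <51>
4. #4 pop() → 51, leaving stack <>
5. #5 push(33), leaving stack <33>
6. #6 push(37), leaving stack <33,37>
7. #7 push(81), leaving stack <33,37,81>
8. #8 push(3), leaving stack <33,37,81,3>
9. #9 pop() → 3, leaving stack <33,37,81>
10. #10 pop() → 81, leaving stack <33,37>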